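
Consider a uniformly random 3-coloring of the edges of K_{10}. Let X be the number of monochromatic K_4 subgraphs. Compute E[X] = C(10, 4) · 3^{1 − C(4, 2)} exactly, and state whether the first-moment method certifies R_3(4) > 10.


E[X] = C(10, 4) · 3^{1 − 6} = 210 · 3^{−5} = 210/243.
As a reduced fraction: E[X] = 70/81 ≈ 0.864.
Is E[X] < 1? YES.
Since E[X] < 1, there exists a 3-coloring of K_{10} with no monochromatic K_4; hence R_3(4) > 10.

E[X] = 70/81 ≈ 0.864; E[X] < 1, so R_3(4) > 10.


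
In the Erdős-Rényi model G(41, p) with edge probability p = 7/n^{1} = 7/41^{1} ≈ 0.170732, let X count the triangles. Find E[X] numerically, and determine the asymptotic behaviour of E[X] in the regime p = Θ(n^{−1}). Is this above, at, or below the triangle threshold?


Number of potential triangles: C(41, 3) = 10660.
Each occurs with probability p³ ≈ (0.170732)³ ≈ 4.97671247e-03.
By linearity: E[X] = C(41, 3)·p³ ≈ 10660 · 4.97671247e-03 ≈ 53.051755.
Here α = 1, so p = 7/n is exactly at the triangle threshold p ~ 1/n. Asymptotically E[X] → c³/6 = 7³/6 = 343/6 ≈ 57.166667, a bounded constant. In this regime the triangle count is asymptotically Poisson(c³/6).

E[X] ≈ 53.051755; in regime p = Θ(1/n^{1}) E[X] stays bounded (at the triangle threshold p ~ 1/n).


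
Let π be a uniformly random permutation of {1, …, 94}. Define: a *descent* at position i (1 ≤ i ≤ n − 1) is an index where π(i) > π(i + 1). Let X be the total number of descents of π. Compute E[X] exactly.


Write X = Σ X_I over i = 1, …, 93, with X_I the indicator of one descent.
There are 93 indicators.
For each fixed i, the pair (π(i), π(i+1)) is a uniformly random ordered pair of distinct values from {1, …, 94}; by symmetry P[π(i) > π(i+1)] = 1/2.
By linearity: E[X] = 93 · (1/2) = (94 − 1) · (1/2) = 93/2 ≈ 46.50000.

E[X] = 93/2 = 46.50000.


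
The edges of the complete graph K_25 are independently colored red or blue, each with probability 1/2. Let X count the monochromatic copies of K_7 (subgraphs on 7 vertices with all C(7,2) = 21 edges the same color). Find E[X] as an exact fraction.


Let X = Σ_S X_S over the C(25, 7) = 480700 subsets S of size 7, where X_S = 1 if the K_7 on S is monochromatic.
For a fixed S, the K_7 on S has C(7, 2) = 21 edges. P[all 21 edges red] = (1/2)^21, and likewise for blue, so P[monochromatic] = 2·(1/2)^21 = 2^{1 − 21} = 1/1048576.
By linearity of expectation: E[X] = C(25, 7) · 2^{1 − 21} = 480700 · 1/1048576 = 120175/262144.
Numerically: E[X] ≈ 0.458.

E[X] = C(25,7)·2^(1−C(7,2)) = 120175/262144 ≈ 0.458.


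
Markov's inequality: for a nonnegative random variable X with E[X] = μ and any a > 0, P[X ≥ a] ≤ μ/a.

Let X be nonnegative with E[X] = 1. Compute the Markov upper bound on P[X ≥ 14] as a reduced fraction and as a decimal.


μ = E[X] = 1, a = 14.
Markov: P[X ≥ 14] ≤ μ/a = (1)/14 = 1/14.
Numerically: ≈ 0.071429.
(Since a = 14 > μ = 1.000000, the bound 1/14 is < 1 and informative.)

P[X ≥ 14] ≤ 1/14 ≈ 0.071429.


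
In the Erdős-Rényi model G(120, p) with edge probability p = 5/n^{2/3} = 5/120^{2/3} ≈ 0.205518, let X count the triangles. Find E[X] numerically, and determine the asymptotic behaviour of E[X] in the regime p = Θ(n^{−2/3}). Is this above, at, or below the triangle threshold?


Number of potential triangles: C(120, 3) = 280840.
Each occurs with probability p³ ≈ (0.205518)³ ≈ 8.68055556e-03.
By linearity: E[X] = C(120, 3)·p³ ≈ 280840 · 8.68055556e-03 ≈ 2437.847222.
Since α = 2/3 < 1, p = c/n^{2/3} ≫ 1/n is above the triangle threshold p ~ 1/n. Asymptotically E[X] ~ (c³/6)·n^{3(1−α)} = (5³/6)·n^{1} → ∞; triangles are abundant w.h.p.

E[X] ≈ 2437.847222; in regime p = Θ(1/n^{2/3}) E[X] diverges (above the triangle threshold p ~ 1/n).


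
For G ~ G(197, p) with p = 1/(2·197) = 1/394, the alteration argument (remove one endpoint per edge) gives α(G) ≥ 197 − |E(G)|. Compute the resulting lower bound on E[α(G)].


E[|E(G)|] = C(197, 2)·p = 19306 · (1/394) = 49.
E[α(G)] ≥ n − E[|E(G)|] = 197 − 49 = 148.
Numerically: ≈ 148.000000.
(This is only a lower bound; the true E[α(G)] may be larger.)

E[α(G)] ≥ 148 ≈ 148.000000.


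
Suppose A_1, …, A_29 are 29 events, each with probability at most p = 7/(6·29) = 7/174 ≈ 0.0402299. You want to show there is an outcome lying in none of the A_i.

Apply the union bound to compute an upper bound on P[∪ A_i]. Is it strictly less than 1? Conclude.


Union bound: P[∪_{i=1}^{29} A_i] ≤ Σ_i P[A_i] ≤ 29·p = 29·(7/174) = 7/6.
Numerically: 7/6 ≈ 1.1666667.
Is 7/6 < 1? NO.
Since the bound 7/6 is ≥ 1, the union bound is uninformative here; it does NOT by itself certify existence.

29·p = 7/6 ≈ 1.1666667; existence NOT certified by the union bound.


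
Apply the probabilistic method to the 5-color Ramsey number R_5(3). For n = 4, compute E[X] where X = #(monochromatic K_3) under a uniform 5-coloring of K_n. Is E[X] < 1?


E[X] = C(4, 3) · 5^{1 − 3} = 4 · 5^{−2} = 4/25.
As a reduced fraction: E[X] = 4/25 ≈ 0.160000.
Is E[X] < 1? YES.
Since E[X] < 1, there exists a 5-coloring of K_{4} with no monochromatic K_3; hence R_5(3) > 4.

E[X] = 4/25 ≈ 0.160000; E[X] < 1, so R_5(3) > 4.


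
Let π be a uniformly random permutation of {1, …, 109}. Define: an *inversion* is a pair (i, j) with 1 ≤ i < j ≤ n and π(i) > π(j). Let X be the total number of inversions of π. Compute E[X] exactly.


Write X = Σ X_I over the C(109, 2) = 5886 pairs i < j, with X_I the indicator of one inversion.
There are 5886 indicators.
For each fixed pair i < j, the values π(i) and π(j) are two distinct elements of {1, …, 109} in uniformly random order; by symmetry P[π(i) > π(j)] = 1/2.
By linearity: E[X] = 5886 · (1/2) = C(109, 2) · (1/2) = 5886/2 = 2943 ≈ 2943.000000.

E[X] = 2943 = 2943.000000.


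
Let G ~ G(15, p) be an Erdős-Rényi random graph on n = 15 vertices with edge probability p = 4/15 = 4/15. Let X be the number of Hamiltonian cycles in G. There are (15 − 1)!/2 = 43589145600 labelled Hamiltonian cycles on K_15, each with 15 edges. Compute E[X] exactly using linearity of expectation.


K_15 has (15 − 1)!/2 = 43589145600 labelled Hamiltonian cycles.
For each such Hamiltonian cycle H, let X_H = 1 if all 15 edges of H are present in G. Then P[X_H = 1] = p^{15} = (4/15)^{15} = 1073741824/437893890380859375.
Summing the indicators: E[X] = Σ_H E[X_H] = 43589145600 · p^{15} = 43589145600 · 1073741824/437893890380859375 = 7704277975826432/72081298828125.
Numerically: E[X] ≈ 106.88.

E[X] = 43589145600 · (4/15)^{15} = 7704277975826432/72081298828125 ≈ 106.88.


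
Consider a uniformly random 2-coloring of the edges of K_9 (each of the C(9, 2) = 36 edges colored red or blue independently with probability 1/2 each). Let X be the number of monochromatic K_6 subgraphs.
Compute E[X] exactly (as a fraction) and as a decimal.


Let X = Σ_S X_S over the C(9, 6) = 84 subsets S of size 6, where X_S = 1 if the K_6 on S is monochromatic.
For a fixed S, the K_6 on S has C(6, 2) = 15 edges. P[all 15 edges red] = (1/2)^15, and likewise for blue, so P[monochromatic] = 2·(1/2)^15 = 2^{1 − 15} = 1/16384.
Summing: E[X] = C(9, 6) · 2^{1 − 15} = 84 · 1/16384 = 21/4096.
Numerically: E[X] ≈ 0.005127.

E[X] = C(9,6)·2^(1−C(6,2)) = 21/4096 ≈ 0.005127.


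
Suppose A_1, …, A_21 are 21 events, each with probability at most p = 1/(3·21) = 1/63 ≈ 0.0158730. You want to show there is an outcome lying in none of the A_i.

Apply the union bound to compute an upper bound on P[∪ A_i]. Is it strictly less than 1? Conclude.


Union bound: P[∪_{i=1}^{21} A_i] ≤ Σ_i P[A_i] ≤ 21·p = 21·(1/63) = 1/3.
Numerically: 1/3 ≈ 0.3333333.
Is 1/3 < 1? YES.
Since P[∪ A_i] ≤ 1/3 < 1, the complement has P[∩ A_i^c] ≥ 1 − 1/3 = 2/3 > 0, so some outcome avoids every A_i.

21·p = 1/3 ≈ 0.3333333; existence CERTIFIED by the union bound.


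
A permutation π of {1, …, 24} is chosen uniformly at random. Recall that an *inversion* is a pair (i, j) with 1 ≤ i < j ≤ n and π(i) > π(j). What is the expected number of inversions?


Write X = Σ X_I over the C(24, 2) = 276 pairs i < j, with X_I the indicator of one inversion.
There are 276 indicators.
For each fixed pair i < j, the values π(i) and π(j) are two distinct elements of {1, …, 24} in uniformly random order; by symmetry P[π(i) > π(j)] = 1/2.
By linearity: E[X] = 276 · (1/2) = C(24, 2) · (1/2) = 276/2 = 138 ≈ 138.000000.

E[X] = 138 = 138.000000.


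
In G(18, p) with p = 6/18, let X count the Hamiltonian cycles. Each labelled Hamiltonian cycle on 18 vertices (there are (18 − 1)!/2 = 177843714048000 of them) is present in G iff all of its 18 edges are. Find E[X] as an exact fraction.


K_18 has (18 − 1)!/2 = 177843714048000 labelled Hamiltonian cycles.
For each such Hamiltonian cycle H, let X_H = 1 if all 18 edges of H are present in G. Then P[X_H = 1] = p^{18} = (1/3)^{18} = 1/387420489.
By linearity of expectation: E[X] = Σ_H E[X_H] = 177843714048000 · p^{18} = 177843714048000 · 1/387420489 = 243955712000/531441.
Numerically: E[X] ≈ 4.5905e+05.

E[X] = 177843714048000 · (1/3)^{18} = 243955712000/531441 ≈ 4.5905e+05.


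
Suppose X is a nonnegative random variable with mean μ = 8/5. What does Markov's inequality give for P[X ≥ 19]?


μ = E[X] = 8/5, a = 19.
Markov: P[X ≥ 19] ≤ μ/a = (8/5)/19 = 8/95.
Numerically: ≈ 0.084211.
(Since a = 19 > μ = 1.600000, the bound 8/95 is < 1 and informative.)

P[X ≥ 19] ≤ 8/95 ≈ 0.084211.


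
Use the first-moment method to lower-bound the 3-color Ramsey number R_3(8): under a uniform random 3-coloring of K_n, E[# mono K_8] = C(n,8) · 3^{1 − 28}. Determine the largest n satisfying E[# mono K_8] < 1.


We need C(n, 8) · 3^{1 − 28} < 1, i.e. C(n, 8) < 3^{28 − 1} = 7625597484987.
Check values of n near the boundary:
  n = 152: C(152, 8) = 5859727868575; 5859727868575 < 7625597484987? YES
  n = 153: C(153, 8) = 6183023199255; 6183023199255 < 7625597484987? YES
  n = 154: C(154, 8) = 6521818990995; 6521818990995 < 7625597484987? YES
  n = 155: C(155, 8) = 6876747915675; 6876747915675 < 7625597484987? YES
  n = 156: C(156, 8) = 7248464019225; 7248464019225 < 7625597484987? YES
  n = 157: C(157, 8) = 7637643295425; 7637643295425 < 7625597484987? NO
  n = 158: C(158, 8) = 8044984271181; 8044984271181 < 7625597484987? NO
The largest n with C(n, 8) < 7625597484987 is n = 156 (where E[X] = 805384891025/847288609443 ≈ 0.95054). Hence R_3(8) > 156, i.e. R_3(8) ≥ 157.

Largest n = 156; hence R_3(8) > 156.


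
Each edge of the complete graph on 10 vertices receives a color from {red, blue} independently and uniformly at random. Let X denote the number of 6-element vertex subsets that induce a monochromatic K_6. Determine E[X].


Let X = Σ_S X_S over the C(10, 6) = 210 subsets S of size 6, where X_S = 1 if the K_6 on S is monochromatic.
For a fixed S, the K_6 on S has C(6, 2) = 15 edges. P[all 15 edges red] = (1/2)^15, and likewise for blue, so P[monochromatic] = 2·(1/2)^15 = 2^{1 − 15} = 1/16384.
Summing: E[X] = C(10, 6) · 2^{1 − 15} = 210 · 1/16384 = 105/8192.
Numerically: E[X] ≈ 0.0128.

E[X] = C(10,6)·2^(1−C(6,2)) = 105/8192 ≈ 0.0128.


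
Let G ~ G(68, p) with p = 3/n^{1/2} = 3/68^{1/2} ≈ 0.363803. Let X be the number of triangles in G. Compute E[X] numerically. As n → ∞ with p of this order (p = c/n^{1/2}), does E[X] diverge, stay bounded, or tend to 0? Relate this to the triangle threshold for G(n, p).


Number of potential triangles: C(68, 3) = 50116.
Each occurs with probability p³ ≈ (0.363803)³ ≈ 4.81504550e-02.
By linearity: E[X] = C(68, 3)·p³ ≈ 50116 · 4.81504550e-02 ≈ 2413.108201.
Since α = 1/2 < 1, p = c/n^{1/2} ≫ 1/n is above the triangle threshold p ~ 1/n. Asymptotically E[X] ~ (c³/6)·n^{3(1−α)} = (3³/6)·n^{1.5} → ∞; triangles are abundant w.h.p.

E[X] ≈ 2413.108201; in regime p = Θ(1/n^{1/2}) E[X] diverges (above the triangle threshold p ~ 1/n).


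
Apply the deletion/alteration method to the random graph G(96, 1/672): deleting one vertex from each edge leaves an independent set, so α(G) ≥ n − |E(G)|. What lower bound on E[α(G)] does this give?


E[|E(G)|] = C(96, 2)·p = 4560 · (1/672) = 95/14.
E[α(G)] ≥ n − E[|E(G)|] = 96 − 95/14 = 1249/14.
Numerically: ≈ 89.21429.
(This is only a lower bound; the true E[α(G)] may be larger.)

E[α(G)] ≥ 1249/14 ≈ 89.21429.


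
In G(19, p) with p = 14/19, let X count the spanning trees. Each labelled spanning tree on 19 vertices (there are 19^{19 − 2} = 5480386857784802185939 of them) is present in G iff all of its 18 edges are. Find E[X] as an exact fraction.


K_19 has 19^{19 − 2} = 5480386857784802185939 labelled spanning trees.
For each such spanning tree H, let X_H = 1 if all 18 edges of H are present in G. Then P[X_H = 1] = p^{18} = (14/19)^{18} = 426878854210636742656/104127350297911241532841.
By linearity: E[X] = Σ_H E[X_H] = 5480386857784802185939 · p^{18} = 5480386857784802185939 · 426878854210636742656/104127350297911241532841 = 426878854210636742656/19.
Numerically: E[X] ≈ 2.24673e+19.

E[X] = 5480386857784802185939 · (14/19)^{18} = 426878854210636742656/19 ≈ 2.24673e+19.


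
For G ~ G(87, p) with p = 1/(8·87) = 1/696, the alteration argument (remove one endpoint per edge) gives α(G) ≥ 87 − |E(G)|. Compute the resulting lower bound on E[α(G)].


E[|E(G)|] = C(87, 2)·p = 3741 · (1/696) = 43/8.
E[α(G)] ≥ n − E[|E(G)|] = 87 − 43/8 = 653/8.
Numerically: ≈ 81.625.
(This is only a lower bound; the true E[α(G)] may be larger.)

E[α(G)] ≥ 653/8 ≈ 81.625.


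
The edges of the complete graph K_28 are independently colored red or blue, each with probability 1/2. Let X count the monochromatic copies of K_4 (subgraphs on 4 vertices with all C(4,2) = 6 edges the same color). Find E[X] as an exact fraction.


Let X = Σ_S X_S over the C(28, 4) = 20475 subsets S of size 4, where X_S = 1 if the K_4 on S is monochromatic.
For a fixed S, the K_4 on S has C(4, 2) = 6 edges. P[all 6 edges red] = (1/2)^6, and likewise for blue, so P[monochromatic] = 2·(1/2)^6 = 2^{1 − 6} = 1/32.
Summing: E[X] = C(28, 4) · 2^{1 − 6} = 20475 · 1/32 = 20475/32.
Numerically: E[X] ≈ 639.8438.

E[X] = C(28,4)·2^(1−C(4,2)) = 20475/32 ≈ 639.8438.


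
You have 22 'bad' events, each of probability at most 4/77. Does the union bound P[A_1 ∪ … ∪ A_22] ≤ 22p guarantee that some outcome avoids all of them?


Union bound: P[∪_{i=1}^{22} A_i] ≤ Σ_i P[A_i] ≤ 22·p = 22·(4/77) = 8/7.
Numerically: 8/7 ≈ 1.1428571.
Is 8/7 < 1? NO.
Since the bound 8/7 is ≥ 1, the union bound is uninformative here; it does NOT by itself certify existence.

22·p = 8/7 ≈ 1.1428571; existence NOT certified by the union bound.


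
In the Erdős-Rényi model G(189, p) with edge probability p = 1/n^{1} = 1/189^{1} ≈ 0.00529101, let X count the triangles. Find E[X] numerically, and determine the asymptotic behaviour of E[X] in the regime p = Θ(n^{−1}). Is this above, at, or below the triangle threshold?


Number of potential triangles: C(189, 3) = 1107414.
Each occurs with probability p³ ≈ (0.00529101)³ ≈ 1.48120302e-07.
By linearity: E[X] = C(189, 3)·p³ ≈ 1107414 · 1.48120302e-07 ≈ 0.164030.
Here α = 1, so p = 1/n is exactly at the triangle threshold p ~ 1/n. Asymptotically E[X] → c³/6 = 1³/6 = 1/6 ≈ 0.166667, a bounded constant. In this regime the triangle count is asymptotically Poisson(c³/6).

E[X] ≈ 0.164030; in regime p = Θ(1/n^{1}) E[X] stays bounded (at the triangle threshold p ~ 1/n).


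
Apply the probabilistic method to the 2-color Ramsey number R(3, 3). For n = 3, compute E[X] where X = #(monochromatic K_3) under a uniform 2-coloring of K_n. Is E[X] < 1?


E[X] = C(3, 3) · 2^{1 − 3} = 1 · 2^{−2} = 1/4.
As a reduced fraction: E[X] = 1/4 ≈ 0.2500.
Is E[X] < 1? YES.
Since E[X] < 1, there exists a 2-coloring of K_{3} with no monochromatic K_3; hence R(3, 3) > 3.

E[X] = 1/4 ≈ 0.2500; E[X] < 1, so R(3, 3) > 3.


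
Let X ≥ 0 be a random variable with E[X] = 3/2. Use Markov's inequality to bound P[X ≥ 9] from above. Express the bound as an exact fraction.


μ = E[X] = 3/2, a = 9.
Markov: P[X ≥ 9] ≤ μ/a = (3/2)/9 = 1/6.
Numerically: ≈ 0.16667.
(Since a = 9 > μ = 1.50000, the bound 1/6 is < 1 and informative.)

P[X ≥ 9] ≤ 1/6 ≈ 0.16667.


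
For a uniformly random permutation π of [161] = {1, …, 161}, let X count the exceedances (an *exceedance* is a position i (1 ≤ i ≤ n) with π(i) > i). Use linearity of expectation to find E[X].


Write X = Σ_{i=1}^{161} X_i, where X_i = 1_{π(i) > i}.
For each fixed i, π(i) is uniform over {1, …, 161} (marginal of a uniform permutation), so P[π(i) > i] = (n − i)/n. Summing: Σ_{i=1}^{161} (n − i)/n = (0 + 1 + … + 160)/161 = 161(161 − 1)/(2·161) = (161 − 1)/2.
Hence E[X] = Σ_{i=1}^{161} (161 − i)/161 = 80 ≈ 80.0000.

E[X] = 80 = 80.0000.


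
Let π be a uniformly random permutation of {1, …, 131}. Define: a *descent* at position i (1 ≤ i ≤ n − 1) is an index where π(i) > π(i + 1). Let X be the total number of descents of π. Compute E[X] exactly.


Write X = Σ X_I over i = 1, …, 130, with X_I the indicator of one descent.
There are 130 indicators.
For each fixed i, the pair (π(i), π(i+1)) is a uniformly random ordered pair of distinct values from {1, …, 131}; by symmetry P[π(i) > π(i+1)] = 1/2.
By linearity: E[X] = 130 · (1/2) = (131 − 1) · (1/2) = 65 ≈ 65.000000.

E[X] = 65 = 65.000000.


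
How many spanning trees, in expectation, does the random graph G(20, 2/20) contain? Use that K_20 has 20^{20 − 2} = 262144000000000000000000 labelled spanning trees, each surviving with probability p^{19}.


K_20 has 20^{20 − 2} = 262144000000000000000000 labelled spanning trees.
For each such spanning tree H, let X_H = 1 if all 19 edges of H are present in G. Then P[X_H = 1] = p^{19} = (1/10)^{19} = 1/10000000000000000000.
By linearity of expectation: E[X] = Σ_H E[X_H] = 262144000000000000000000 · p^{19} = 262144000000000000000000 · 1/10000000000000000000 = 131072/5.
Numerically: E[X] ≈ 26214.4.

E[X] = 262144000000000000000000 · (1/10)^{19} = 131072/5 ≈ 26214.4.


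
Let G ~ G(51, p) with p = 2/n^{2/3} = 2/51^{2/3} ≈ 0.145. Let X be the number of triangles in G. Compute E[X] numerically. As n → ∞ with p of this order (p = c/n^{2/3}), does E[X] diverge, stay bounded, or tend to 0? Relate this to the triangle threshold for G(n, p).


Number of potential triangles: C(51, 3) = 20825.
Each occurs with probability p³ ≈ (0.145)³ ≈ 3.07574e-03.
By linearity: E[X] = C(51, 3)·p³ ≈ 20825 · 3.07574e-03 ≈ 64.052.
Since α = 2/3 < 1, p = c/n^{2/3} ≫ 1/n is above the triangle threshold p ~ 1/n. Asymptotically E[X] ~ (c³/6)·n^{3(1−α)} = (2³/6)·n^{1} → ∞; triangles are abundant w.h.p.

E[X] ≈ 64.052; in regime p = Θ(1/n^{2/3}) E[X] diverges (above the triangle threshold p ~ 1/n).


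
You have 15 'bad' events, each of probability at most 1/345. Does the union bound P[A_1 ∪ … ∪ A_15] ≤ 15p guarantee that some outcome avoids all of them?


Union bound: P[∪_{i=1}^{15} A_i] ≤ Σ_i P[A_i] ≤ 15·p = 15·(1/345) = 1/23.
Numerically: 1/23 ≈ 0.043.
Is 1/23 < 1? YES.
Since P[∪ A_i] ≤ 1/23 < 1, the complement has P[∩ A_i^c] ≥ 1 − 1/23 = 22/23 > 0, so some outcome avoids every A_i.

15·p = 1/23 ≈ 0.043; existence CERTIFIED by the union bound.


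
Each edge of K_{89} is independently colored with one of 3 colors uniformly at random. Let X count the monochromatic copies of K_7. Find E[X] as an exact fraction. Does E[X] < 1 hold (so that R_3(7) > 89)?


E[X] = C(89, 7) · 3^{1 − 21} = 6890268572 · 3^{−20} = 6890268572/3486784401.
As a reduced fraction: E[X] = 6890268572/3486784401 ≈ 1.9761.
Is E[X] < 1? NO.
Since E[X] ≥ 1, the first-moment bound is inconclusive at n = 89; it does NOT by itself certify R_3(7) > 89.

E[X] = 6890268572/3486784401 ≈ 1.9761; E[X] ≥ 1; first-moment method inconclusive here.


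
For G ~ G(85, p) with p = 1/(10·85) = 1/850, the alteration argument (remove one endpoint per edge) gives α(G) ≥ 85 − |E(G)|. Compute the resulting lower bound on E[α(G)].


E[|E(G)|] = C(85, 2)·p = 3570 · (1/850) = 21/5.
E[α(G)] ≥ n − E[|E(G)|] = 85 − 21/5 = 404/5.
Numerically: ≈ 80.8000.
(This is only a lower bound; the true E[α(G)] may be larger.)

E[α(G)] ≥ 404/5 ≈ 80.8000.


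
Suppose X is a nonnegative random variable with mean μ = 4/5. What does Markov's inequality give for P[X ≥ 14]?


μ = E[X] = 4/5, a = 14.
Markov: P[X ≥ 14] ≤ μ/a = (4/5)/14 = 2/35.
Numerically: ≈ 0.05714.
(Since a = 14 > μ = 0.80000, the bound 2/35 is < 1 and informative.)

P[X ≥ 14] ≤ 2/35 ≈ 0.05714.


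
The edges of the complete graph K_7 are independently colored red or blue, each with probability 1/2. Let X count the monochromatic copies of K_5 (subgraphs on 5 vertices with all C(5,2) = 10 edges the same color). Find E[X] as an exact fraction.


Let X = Σ_S X_S over the C(7, 5) = 21 subsets S of size 5, where X_S = 1 if the K_5 on S is monochromatic.
For a fixed S, the K_5 on S has C(5, 2) = 10 edges. P[all 10 edges red] = (1/2)^10, and likewise for blue, so P[monochromatic] = 2·(1/2)^10 = 2^{1 − 10} = 1/512.
By linearity: E[X] = C(7, 5) · 2^{1 − 10} = 21 · 1/512 = 21/512.
Numerically: E[X] ≈ 0.0410.

E[X] = C(7,5)·2^(1−C(5,2)) = 21/512 ≈ 0.0410.


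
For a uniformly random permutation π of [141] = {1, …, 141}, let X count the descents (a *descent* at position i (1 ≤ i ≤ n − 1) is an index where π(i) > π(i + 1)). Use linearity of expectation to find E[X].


Write X = Σ X_I over i = 1, …, 140, with X_I the indicator of one descent.
There are 140 indicators.
For each fixed i, the pair (π(i), π(i+1)) is a uniformly random ordered pair of distinct values from {1, …, 141}; by symmetry P[π(i) > π(i+1)] = 1/2.
By linearity: E[X] = 140 · (1/2) = (141 − 1) · (1/2) = 70 ≈ 70.00000.

E[X] = 70 = 70.00000.


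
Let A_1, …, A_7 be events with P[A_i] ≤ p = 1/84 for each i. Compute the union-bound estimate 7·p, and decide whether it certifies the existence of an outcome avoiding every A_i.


Union bound: P[∪_{i=1}^{7} A_i] ≤ Σ_i P[A_i] ≤ 7·p = 7·(1/84) = 1/12.
Numerically: 1/12 ≈ 0.08333.
Is 1/12 < 1? YES.
Since P[∪ A_i] ≤ 1/12 < 1, the complement has P[∩ A_i^c] ≥ 1 − 1/12 = 11/12 > 0, so some outcome avoids every A_i.

7·p = 1/12 ≈ 0.08333; existence CERTIFIED by the union bound.


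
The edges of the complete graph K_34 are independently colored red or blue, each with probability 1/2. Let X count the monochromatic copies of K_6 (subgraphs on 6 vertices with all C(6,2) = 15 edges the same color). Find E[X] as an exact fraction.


Let X = Σ_S X_S over the C(34, 6) = 1344904 subsets S of size 6, where X_S = 1 if the K_6 on S is monochromatic.
For a fixed S, the K_6 on S has C(6, 2) = 15 edges. P[all 15 edges red] = (1/2)^15, and likewise for blue, so P[monochromatic] = 2·(1/2)^15 = 2^{1 − 15} = 1/16384.
By linearity of expectation: E[X] = C(34, 6) · 2^{1 − 15} = 1344904 · 1/16384 = 168113/2048.
Numerically: E[X] ≈ 82.086.

E[X] = C(34,6)·2^(1−C(6,2)) = 168113/2048 ≈ 82.086.


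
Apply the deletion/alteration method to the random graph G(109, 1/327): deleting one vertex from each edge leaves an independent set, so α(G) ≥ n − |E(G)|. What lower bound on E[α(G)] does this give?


E[|E(G)|] = C(109, 2)·p = 5886 · (1/327) = 18.
E[α(G)] ≥ n − E[|E(G)|] = 109 − 18 = 91.
Numerically: ≈ 91.000.
(This is only a lower bound; the true E[α(G)] may be larger.)

E[α(G)] ≥ 91 ≈ 91.000.


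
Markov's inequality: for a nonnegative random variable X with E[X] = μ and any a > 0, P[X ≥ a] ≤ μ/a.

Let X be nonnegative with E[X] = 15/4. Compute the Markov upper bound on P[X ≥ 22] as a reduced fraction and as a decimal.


μ = E[X] = 15/4, a = 22.
Markov: P[X ≥ 22] ≤ μ/a = (15/4)/22 = 15/88.
Numerically: ≈ 0.1705.
(Since a = 22 > μ = 3.7500, the bound 15/88 is < 1 and informative.)

P[X ≥ 22] ≤ 15/88 ≈ 0.1705.


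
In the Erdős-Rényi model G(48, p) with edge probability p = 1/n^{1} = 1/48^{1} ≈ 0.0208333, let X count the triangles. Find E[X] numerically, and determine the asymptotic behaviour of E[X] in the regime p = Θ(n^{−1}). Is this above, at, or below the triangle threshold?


Number of potential triangles: C(48, 3) = 17296.
Each occurs with probability p³ ≈ (0.0208333)³ ≈ 9.04224537e-06.
By linearity: E[X] = C(48, 3)·p³ ≈ 17296 · 9.04224537e-06 ≈ 0.156395.
Here α = 1, so p = 1/n is exactly at the triangle threshold p ~ 1/n. Asymptotically E[X] → c³/6 = 1³/6 = 1/6 ≈ 0.166667, a bounded constant. In this regime the triangle count is asymptotically Poisson(c³/6).

E[X] ≈ 0.156395; in regime p = Θ(1/n^{1}) E[X] stays bounded (at the triangle threshold p ~ 1/n).


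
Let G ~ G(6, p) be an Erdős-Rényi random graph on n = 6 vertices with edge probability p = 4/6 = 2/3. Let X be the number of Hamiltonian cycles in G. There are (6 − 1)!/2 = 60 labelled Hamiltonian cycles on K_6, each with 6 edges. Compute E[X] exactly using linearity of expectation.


K_6 has (6 − 1)!/2 = 60 labelled Hamiltonian cycles.
For each such Hamiltonian cycle H, let X_H = 1 if all 6 edges of H are present in G. Then P[X_H = 1] = p^{6} = (2/3)^{6} = 64/729.
Summing the indicators: E[X] = Σ_H E[X_H] = 60 · p^{6} = 60 · 64/729 = 1280/243.
Numerically: E[X] ≈ 5.26749.

E[X] = 60 · (2/3)^{6} = 1280/243 ≈ 5.26749.


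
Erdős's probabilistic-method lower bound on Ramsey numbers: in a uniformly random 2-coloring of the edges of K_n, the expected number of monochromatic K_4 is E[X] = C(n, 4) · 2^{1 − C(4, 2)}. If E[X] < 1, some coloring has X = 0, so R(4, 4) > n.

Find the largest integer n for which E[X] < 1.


We need C(n, 4) · 2^{1 − 6} < 1, i.e. C(n, 4) < 2^{6 − 1} = 32.
Check values of n near the boundary:
  n = 4: C(4, 4) = 1; 1 < 32? YES
  n = 5: C(5, 4) = 5; 5 < 32? YES
  n = 6: C(6, 4) = 15; 15 < 32? YES
  n = 7: C(7, 4) = 35; 35 < 32? NO
The largest n with C(n, 4) < 32 is n = 6 (where E[X] = 15/32 ≈ 0.468750). Hence R(4, 4) > 6, i.e. R(4, 4) ≥ 7.

Largest n = 6; hence R(4, 4) > 6.


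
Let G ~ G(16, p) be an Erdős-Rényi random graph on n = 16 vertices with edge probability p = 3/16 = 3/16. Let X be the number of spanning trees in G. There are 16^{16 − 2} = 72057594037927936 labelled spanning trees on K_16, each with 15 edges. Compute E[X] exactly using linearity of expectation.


K_16 has 16^{16 − 2} = 72057594037927936 labelled spanning trees.
For each such spanning tree H, let X_H = 1 if all 15 edges of H are present in G. Then P[X_H = 1] = p^{15} = (3/16)^{15} = 14348907/1152921504606846976.
By linearity: E[X] = Σ_H E[X_H] = 72057594037927936 · p^{15} = 72057594037927936 · 14348907/1152921504606846976 = 14348907/16.
Numerically: E[X] ≈ 896807.

E[X] = 72057594037927936 · (3/16)^{15} = 14348907/16 ≈ 896807.


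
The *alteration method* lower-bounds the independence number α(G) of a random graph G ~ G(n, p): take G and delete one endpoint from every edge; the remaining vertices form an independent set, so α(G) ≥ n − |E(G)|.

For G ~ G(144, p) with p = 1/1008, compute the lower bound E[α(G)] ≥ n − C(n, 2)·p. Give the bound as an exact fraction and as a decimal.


E[|E(G)|] = C(144, 2)·p = 10296 · (1/1008) = 143/14.
E[α(G)] ≥ n − E[|E(G)|] = 144 − 143/14 = 1873/14.
Numerically: ≈ 133.78571.
(This is only a lower bound; the true E[α(G)] may be larger.)

E[α(G)] ≥ 1873/14 ≈ 133.78571.


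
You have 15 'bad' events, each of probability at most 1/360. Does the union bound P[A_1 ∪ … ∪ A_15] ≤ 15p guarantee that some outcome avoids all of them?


Union bound: P[∪_{i=1}^{15} A_i] ≤ Σ_i P[A_i] ≤ 15·p = 15·(1/360) = 1/24.
Numerically: 1/24 ≈ 0.041667.
Is 1/24 < 1? YES.
Since P[∪ A_i] ≤ 1/24 < 1, the complement has P[∩ A_i^c] ≥ 1 − 1/24 = 23/24 > 0, so some outcome avoids every A_i.

15·p = 1/24 ≈ 0.041667; existence CERTIFIED by the union bound.


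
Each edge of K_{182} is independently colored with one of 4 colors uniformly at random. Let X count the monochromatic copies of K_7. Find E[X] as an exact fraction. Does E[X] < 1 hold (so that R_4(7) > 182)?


E[X] = C(182, 7) · 4^{1 − 21} = 1167752750736 · 4^{−20} = 1167752750736/1099511627776.
As a reduced fraction: E[X] = 72984546921/68719476736 ≈ 1.062.
Is E[X] < 1? NO.
Since E[X] ≥ 1, the first-moment bound is inconclusive at n = 182; it does NOT by itself certify R_4(7) > 182.

E[X] = 72984546921/68719476736 ≈ 1.062; E[X] ≥ 1; first-moment method inconclusive here.


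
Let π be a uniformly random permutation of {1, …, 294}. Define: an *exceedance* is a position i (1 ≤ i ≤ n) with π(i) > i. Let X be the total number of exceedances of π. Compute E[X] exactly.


Write X = Σ_{i=1}^{294} X_i, where X_i = 1_{π(i) > i}.
For each fixed i, π(i) is uniform over {1, …, 294} (marginal of a uniform permutation), so P[π(i) > i] = (n − i)/n. Summing: Σ_{i=1}^{294} (n − i)/n = (0 + 1 + … + 293)/294 = 294(294 − 1)/(2·294) = (294 − 1)/2.
Hence E[X] = Σ_{i=1}^{294} (294 − i)/294 = 293/2 ≈ 146.500000.

E[X] = 293/2 = 146.500000.


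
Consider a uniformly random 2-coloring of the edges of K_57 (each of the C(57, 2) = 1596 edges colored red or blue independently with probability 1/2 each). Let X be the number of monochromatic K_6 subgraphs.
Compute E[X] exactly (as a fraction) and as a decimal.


Let X = Σ_S X_S over the C(57, 6) = 36288252 subsets S of size 6, where X_S = 1 if the K_6 on S is monochromatic.
For a fixed S, the K_6 on S has C(6, 2) = 15 edges. P[all 15 edges red] = (1/2)^15, and likewise for blue, so P[monochromatic] = 2·(1/2)^15 = 2^{1 − 15} = 1/16384.
By linearity: E[X] = C(57, 6) · 2^{1 − 15} = 36288252 · 1/16384 = 9072063/4096.
Numerically: E[X] ≈ 2214.8591.

E[X] = C(57,6)·2^(1−C(6,2)) = 9072063/4096 ≈ 2214.8591.


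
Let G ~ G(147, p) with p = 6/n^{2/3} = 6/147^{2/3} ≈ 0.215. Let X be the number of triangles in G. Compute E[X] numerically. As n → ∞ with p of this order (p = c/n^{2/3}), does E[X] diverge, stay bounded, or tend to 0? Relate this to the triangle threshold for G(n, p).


Number of potential triangles: C(147, 3) = 518665.
Each occurs with probability p³ ≈ (0.215)³ ≈ 9.99584e-03.
By linearity: E[X] = C(147, 3)·p³ ≈ 518665 · 9.99584e-03 ≈ 5184.490.
Since α = 2/3 < 1, p = c/n^{2/3} ≫ 1/n is above the triangle threshold p ~ 1/n. Asymptotically E[X] ~ (c³/6)·n^{3(1−α)} = (6³/6)·n^{1} → ∞; triangles are abundant w.h.p.

E[X] ≈ 5184.490; in regime p = Θ(1/n^{2/3}) E[X] diverges (above the triangle threshold p ~ 1/n).


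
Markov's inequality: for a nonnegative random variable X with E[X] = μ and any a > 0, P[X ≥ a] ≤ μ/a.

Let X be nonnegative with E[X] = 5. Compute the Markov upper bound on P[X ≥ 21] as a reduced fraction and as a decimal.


μ = E[X] = 5, a = 21.
Markov: P[X ≥ 21] ≤ μ/a = (5)/21 = 5/21.
Numerically: ≈ 0.23810.
(Since a = 21 > μ = 5.00000, the bound 5/21 is < 1 and informative.)

P[X ≥ 21] ≤ 5/21 ≈ 0.23810.


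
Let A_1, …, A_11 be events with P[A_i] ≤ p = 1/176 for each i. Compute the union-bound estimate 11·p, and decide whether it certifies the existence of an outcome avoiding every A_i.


Union bound: P[∪_{i=1}^{11} A_i] ≤ Σ_i P[A_i] ≤ 11·p = 11·(1/176) = 1/16.
Numerically: 1/16 ≈ 0.0625000.
Is 1/16 < 1? YES.
Since P[∪ A_i] ≤ 1/16 < 1, the complement has P[∩ A_i^c] ≥ 1 − 1/16 = 15/16 > 0, so some outcome avoids every A_i.

11·p = 1/16 ≈ 0.0625000; existence CERTIFIED by the union bound.


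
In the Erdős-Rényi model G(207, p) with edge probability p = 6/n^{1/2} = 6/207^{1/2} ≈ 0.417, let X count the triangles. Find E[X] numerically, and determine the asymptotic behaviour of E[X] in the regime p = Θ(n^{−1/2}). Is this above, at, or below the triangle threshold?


Number of potential triangles: C(207, 3) = 1456935.
Each occurs with probability p³ ≈ (0.417)³ ≈ 7.252675e-02.
By linearity: E[X] = C(207, 3)·p³ ≈ 1456935 · 7.252675e-02 ≈ 105666.7645.
Since α = 1/2 < 1, p = c/n^{1/2} ≫ 1/n is above the triangle threshold p ~ 1/n. Asymptotically E[X] ~ (c³/6)·n^{3(1−α)} = (6³/6)·n^{1.5} → ∞; triangles are abundant w.h.p.

E[X] ≈ 105666.7645; in regime p = Θ(1/n^{1/2}) E[X] diverges (above the triangle threshold p ~ 1/n).


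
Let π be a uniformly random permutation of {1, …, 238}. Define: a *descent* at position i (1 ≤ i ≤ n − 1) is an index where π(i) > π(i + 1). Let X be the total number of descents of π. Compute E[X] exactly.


Write X = Σ X_I over i = 1, …, 237, with X_I the indicator of one descent.
There are 237 indicators.
For each fixed i, the pair (π(i), π(i+1)) is a uniformly random ordered pair of distinct values from {1, …, 238}; by symmetry P[π(i) > π(i+1)] = 1/2.
By linearity: E[X] = 237 · (1/2) = (238 − 1) · (1/2) = 237/2 ≈ 118.50000.

E[X] = 237/2 = 118.50000.


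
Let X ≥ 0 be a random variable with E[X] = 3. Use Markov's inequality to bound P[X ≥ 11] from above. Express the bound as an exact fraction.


μ = E[X] = 3, a = 11.
Markov: P[X ≥ 11] ≤ μ/a = (3)/11 = 3/11.
Numerically: ≈ 0.272727.
(Since a = 11 > μ = 3.000000, the bound 3/11 is < 1 and informative.)

P[X ≥ 11] ≤ 3/11 ≈ 0.272727.


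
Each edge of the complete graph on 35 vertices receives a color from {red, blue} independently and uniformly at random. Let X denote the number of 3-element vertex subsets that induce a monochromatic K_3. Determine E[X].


Let X = Σ_S X_S over the C(35, 3) = 6545 subsets S of size 3, where X_S = 1 if the K_3 on S is monochromatic.
For a fixed S, the K_3 on S has C(3, 2) = 3 edges. P[all 3 edges red] = (1/2)^3, and likewise for blue, so P[monochromatic] = 2·(1/2)^3 = 2^{1 − 3} = 1/4.
Summing: E[X] = C(35, 3) · 2^{1 − 3} = 6545 · 1/4 = 6545/4.
Numerically: E[X] ≈ 1636.2500.

E[X] = C(35,3)·2^(1−C(3,2)) = 6545/4 ≈ 1636.2500.


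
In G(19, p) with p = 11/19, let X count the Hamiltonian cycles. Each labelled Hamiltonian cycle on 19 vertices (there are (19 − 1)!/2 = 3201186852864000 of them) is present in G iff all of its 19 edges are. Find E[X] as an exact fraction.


K_19 has (19 − 1)!/2 = 3201186852864000 labelled Hamiltonian cycles.
For each such Hamiltonian cycle H, let X_H = 1 if all 19 edges of H are present in G. Then P[X_H = 1] = p^{19} = (11/19)^{19} = 61159090448414546291/1978419655660313589123979.
Summing the indicators: E[X] = Σ_H E[X_H] = 3201186852864000 · p^{19} = 3201186852864000 · 61159090448414546291/1978419655660313589123979 = 195781676276584883979724733927424000/1978419655660313589123979.
Numerically: E[X] ≈ 9.8959e+10.

E[X] = 3201186852864000 · (11/19)^{19} = 195781676276584883979724733927424000/1978419655660313589123979 ≈ 9.8959e+10.


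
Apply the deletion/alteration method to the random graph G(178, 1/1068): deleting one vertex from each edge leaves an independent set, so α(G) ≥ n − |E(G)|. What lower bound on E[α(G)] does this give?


E[|E(G)|] = C(178, 2)·p = 15753 · (1/1068) = 59/4.
E[α(G)] ≥ n − E[|E(G)|] = 178 − 59/4 = 653/4.
Numerically: ≈ 163.250000.
(This is only a lower bound; the true E[α(G)] may be larger.)

E[α(G)] ≥ 653/4 ≈ 163.250000.


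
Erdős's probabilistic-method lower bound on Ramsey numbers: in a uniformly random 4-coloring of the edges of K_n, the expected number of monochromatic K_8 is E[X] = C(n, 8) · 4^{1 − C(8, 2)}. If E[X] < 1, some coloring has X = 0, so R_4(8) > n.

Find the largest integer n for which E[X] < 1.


We need C(n, 8) · 4^{1 − 28} < 1, i.e. C(n, 8) < 4^{28 − 1} = 18014398509481984.
Check values of n near the boundary:
  n = 404: C(404, 8) = 16415071523485570; 16415071523485570 < 18014398509481984? YES
  n = 405: C(405, 8) = 16745853821188050; 16745853821188050 < 18014398509481984? YES
  n = 406: C(406, 8) = 17082453897995850; 17082453897995850 < 18014398509481984? YES
  n = 407: C(407, 8) = 17424959239309050; 17424959239309050 < 18014398509481984? YES
  n = 408: C(408, 8) = 17773458424095231; 17773458424095231 < 18014398509481984? YES
  n = 409: C(409, 8) = 18128041135797879; 18128041135797879 < 18014398509481984? NO
The largest n with C(n, 8) < 18014398509481984 is n = 408 (where E[X] = 17773458424095231/18014398509481984 ≈ 0.9866). Hence R_4(8) > 408, i.e. R_4(8) ≥ 409.

Largest n = 408; hence R_4(8) > 408.


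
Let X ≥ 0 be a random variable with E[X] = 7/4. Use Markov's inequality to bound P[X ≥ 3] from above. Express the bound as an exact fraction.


μ = E[X] = 7/4, a = 3.
Markov: P[X ≥ 3] ≤ μ/a = (7/4)/3 = 7/12.
Numerically: ≈ 0.583333.
(Since a = 3 > μ = 1.750000, the bound 7/12 is < 1 and informative.)

P[X ≥ 3] ≤ 7/12 ≈ 0.583333.


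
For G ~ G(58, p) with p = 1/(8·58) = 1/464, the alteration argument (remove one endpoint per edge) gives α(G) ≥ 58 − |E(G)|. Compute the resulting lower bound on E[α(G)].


E[|E(G)|] = C(58, 2)·p = 1653 · (1/464) = 57/16.
E[α(G)] ≥ n − E[|E(G)|] = 58 − 57/16 = 871/16.
Numerically: ≈ 54.438.
(This is only a lower bound; the true E[α(G)] may be larger.)

E[α(G)] ≥ 871/16 ≈ 54.438.


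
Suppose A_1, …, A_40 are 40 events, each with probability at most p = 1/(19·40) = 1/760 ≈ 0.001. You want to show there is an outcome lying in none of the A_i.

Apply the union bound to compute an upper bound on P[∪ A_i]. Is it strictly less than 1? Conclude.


Union bound: P[∪_{i=1}^{40} A_i] ≤ Σ_i P[A_i] ≤ 40·p = 40·(1/760) = 1/19.
Numerically: 1/19 ≈ 0.053.
Is 1/19 < 1? YES.
Since P[∪ A_i] ≤ 1/19 < 1, the complement has P[∩ A_i^c] ≥ 1 − 1/19 = 18/19 > 0, so some outcome avoids every A_i.

40·p = 1/19 ≈ 0.053; existence CERTIFIED by the union bound.


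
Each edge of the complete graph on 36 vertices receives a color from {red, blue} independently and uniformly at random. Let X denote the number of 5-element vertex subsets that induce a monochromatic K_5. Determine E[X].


Let X = Σ_S X_S over the C(36, 5) = 376992 subsets S of size 5, where X_S = 1 if the K_5 on S is monochromatic.
For a fixed S, the K_5 on S has C(5, 2) = 10 edges. P[all 10 edges red] = (1/2)^10, and likewise for blue, so P[monochromatic] = 2·(1/2)^10 = 2^{1 − 10} = 1/512.
By linearity of expectation: E[X] = C(36, 5) · 2^{1 − 10} = 376992 · 1/512 = 11781/16.
Numerically: E[X] ≈ 736.3125.

E[X] = C(36,5)·2^(1−C(5,2)) = 11781/16 ≈ 736.3125.


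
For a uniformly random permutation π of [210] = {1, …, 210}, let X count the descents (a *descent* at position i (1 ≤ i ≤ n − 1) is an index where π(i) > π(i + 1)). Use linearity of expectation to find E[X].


Write X = Σ X_I over i = 1, …, 209, with X_I the indicator of one descent.
There are 209 indicators.
For each fixed i, the pair (π(i), π(i+1)) is a uniformly random ordered pair of distinct values from {1, …, 210}; by symmetry P[π(i) > π(i+1)] = 1/2.
By linearity: E[X] = 209 · (1/2) = (210 − 1) · (1/2) = 209/2 ≈ 104.500000.

E[X] = 209/2 = 104.500000.


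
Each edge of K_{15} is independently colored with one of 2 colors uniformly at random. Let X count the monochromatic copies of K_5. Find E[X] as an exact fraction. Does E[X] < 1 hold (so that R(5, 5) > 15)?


E[X] = C(15, 5) · 2^{1 − 10} = 3003 · 2^{−9} = 3003/512.
As a reduced fraction: E[X] = 3003/512 ≈ 5.865234.
Is E[X] < 1? NO.
Since E[X] ≥ 1, the first-moment bound is inconclusive at n = 15; it does NOT by itself certify R(5, 5) > 15.

E[X] = 3003/512 ≈ 5.865234; E[X] ≥ 1; first-moment method inconclusive here.


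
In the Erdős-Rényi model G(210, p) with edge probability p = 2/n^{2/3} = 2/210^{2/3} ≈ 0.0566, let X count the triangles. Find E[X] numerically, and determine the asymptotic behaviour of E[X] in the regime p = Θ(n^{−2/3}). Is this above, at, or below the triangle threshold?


Number of potential triangles: C(210, 3) = 1521520.
Each occurs with probability p³ ≈ (0.0566)³ ≈ 1.81406e-04.
By linearity: E[X] = C(210, 3)·p³ ≈ 1521520 · 1.81406e-04 ≈ 276.013.
Since α = 2/3 < 1, p = c/n^{2/3} ≫ 1/n is above the triangle threshold p ~ 1/n. Asymptotically E[X] ~ (c³/6)·n^{3(1−α)} = (2³/6)·n^{1} → ∞; triangles are abundant w.h.p.

E[X] ≈ 276.013; in regime p = Θ(1/n^{2/3}) E[X] diverges (above the triangle threshold p ~ 1/n).
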